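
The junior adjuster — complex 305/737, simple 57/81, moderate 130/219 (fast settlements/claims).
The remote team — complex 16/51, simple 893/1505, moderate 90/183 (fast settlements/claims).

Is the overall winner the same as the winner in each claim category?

Complex: the junior adjuster 305/737 = 41.4%, the remote team 16/51 = 31.4% → the junior adjuster
Simple: the junior adjuster 57/81 = 70.4%, the remote team 893/1505 = 59.3% → the junior adjuster
Moderate: the junior adjuster 130/219 = 59.4%, the remote team 90/183 = 49.2% → the junior adjuster
Overall: the junior adjuster 492/1037 = 47.4%, the remote team 999/1739 = 57.4% → the remote team
The junior adjuster wins each claim group but the remote team wins overall — the comparison reverses. The junior adjuster's claims skew toward complex, which has a lower base rate.

No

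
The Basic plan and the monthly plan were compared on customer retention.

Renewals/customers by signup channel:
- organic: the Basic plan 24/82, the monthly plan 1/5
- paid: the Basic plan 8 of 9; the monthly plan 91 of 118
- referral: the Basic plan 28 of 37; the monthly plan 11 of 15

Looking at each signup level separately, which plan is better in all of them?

the Basic plan

Organic: the Basic plan 24/82 = 29.3%, the monthly plan 1/5 = 20.0% → the Basic plan
Paid: the Basic plan 8/9 = 88.9%, the monthly plan 91/118 = 77.1% → the Basic plan
Referral: the Basic plan 28/37 = 75.7%, the monthly plan 11/15 = 73.3% → the Basic plan
The Basic plan has the higher rate in all 3 groups.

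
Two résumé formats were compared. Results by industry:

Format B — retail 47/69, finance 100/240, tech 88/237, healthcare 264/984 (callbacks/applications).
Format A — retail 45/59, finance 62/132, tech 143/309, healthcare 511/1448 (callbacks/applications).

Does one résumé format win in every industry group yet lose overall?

No

Retail: Format B 47/69 = 68.1%, Format A 45/59 = 76.3% → Format A
Finance: Format B 100/240 = 41.7%, Format A 62/132 = 47.0% → Format A
Tech: Format B 88/237 = 37.1%, Format A 143/309 = 46.3% → Format A
Healthcare: Format B 264/984 = 26.8%, Format A 511/1448 = 35.3% → Format A
Overall: Format B 499/1530 = 32.6%, Format A 761/1948 = 39.1% → Format A
Format A wins overall and in every industry group — no reversal.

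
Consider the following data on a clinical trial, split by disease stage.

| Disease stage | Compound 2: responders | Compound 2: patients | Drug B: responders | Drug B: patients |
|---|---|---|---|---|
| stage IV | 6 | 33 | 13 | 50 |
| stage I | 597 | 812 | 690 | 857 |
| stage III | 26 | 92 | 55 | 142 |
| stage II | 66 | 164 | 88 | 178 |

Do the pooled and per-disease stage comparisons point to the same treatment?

Yes

Stage IV: Compound 2 6/33 = 18.2%, Drug B 13/50 = 26.0% → Drug B
Stage I: Compound 2 597/812 = 73.5%, Drug B 690/857 = 80.5% → Drug B
Stage III: Compound 2 26/92 = 28.3%, Drug B 55/142 = 38.7% → Drug B
Stage II: Compound 2 66/164 = 40.2%, Drug B 88/178 = 49.4% → Drug B
Overall: Compound 2 695/1101 = 63.1%, Drug B 846/1227 = 68.9% → Drug B
Drug B wins overall and in every disease group — no reversal.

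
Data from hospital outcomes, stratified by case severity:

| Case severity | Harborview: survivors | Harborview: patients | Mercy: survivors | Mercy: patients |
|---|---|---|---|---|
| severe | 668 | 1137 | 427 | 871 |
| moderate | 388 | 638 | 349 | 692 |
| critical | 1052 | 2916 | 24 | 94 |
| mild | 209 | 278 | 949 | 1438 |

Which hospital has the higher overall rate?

Mercy

Severe: Harborview 668/1137 = 58.8%, Mercy 427/871 = 49.0% → Harborview
Moderate: Harborview 388/638 = 60.8%, Mercy 349/692 = 50.4% → Harborview
Critical: Harborview 1052/2916 = 36.1%, Mercy 24/94 = 25.5% → Harborview
Mild: Harborview 209/278 = 75.2%, Mercy 949/1438 = 66.0% → Harborview
Overall: Harborview 2317/4969 = 46.6%, Mercy 1749/3095 = 56.5% → Mercy
(Harborview wins every case group but Mercy wins overall — Harborview's patients skew toward the low-rate critical group.)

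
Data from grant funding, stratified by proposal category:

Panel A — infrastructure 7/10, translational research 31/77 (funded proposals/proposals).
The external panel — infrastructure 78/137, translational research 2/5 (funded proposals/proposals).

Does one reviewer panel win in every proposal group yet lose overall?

Infrastructure: Panel A 7/10 = 70.0%, the external panel 78/137 = 56.9% → Panel A
Translational research: Panel A 31/77 = 40.3%, the external panel 2/5 = 40.0% → Panel A
Overall: Panel A 38/87 = 43.7%, the external panel 80/142 = 56.3% → the external panel
Panel A wins each proposal group but the external panel wins overall — the comparison reverses. Panel A's proposals skew toward translational research, which has a lower base rate.

Yes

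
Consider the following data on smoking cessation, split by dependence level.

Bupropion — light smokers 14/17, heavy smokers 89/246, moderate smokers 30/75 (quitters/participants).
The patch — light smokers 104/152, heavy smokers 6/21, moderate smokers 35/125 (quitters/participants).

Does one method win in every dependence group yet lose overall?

Yes

Light smokers: bupropion 14/17 = 82.4%, the patch 104/152 = 68.4% → bupropion
Heavy smokers: bupropion 89/246 = 36.2%, the patch 6/21 = 28.6% → bupropion
Moderate smokers: bupropion 30/75 = 40.0%, the patch 35/125 = 28.0% → bupropion
Overall: bupropion 133/338 = 39.3%, the patch 145/298 = 48.7% → the patch
Bupropion wins each dependence group but the patch wins overall — the comparison reverses. Bupropion's participants skew toward heavy smokers, which has a lower base rate.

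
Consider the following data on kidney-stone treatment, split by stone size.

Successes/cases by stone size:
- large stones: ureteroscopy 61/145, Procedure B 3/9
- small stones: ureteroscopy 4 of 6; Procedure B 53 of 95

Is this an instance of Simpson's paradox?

Yes

Large stones: ureteroscopy 61/145 = 42.1%, Procedure B 3/9 = 33.3% → ureteroscopy
Small stones: ureteroscopy 4/6 = 66.7%, Procedure B 53/95 = 55.8% → ureteroscopy
Overall: ureteroscopy 65/151 = 43.0%, Procedure B 56/104 = 53.8% → Procedure B
Ureteroscopy wins each stone group but Procedure B wins overall — the comparison reverses. Ureteroscopy's cases skew toward large stones, which has a lower base rate.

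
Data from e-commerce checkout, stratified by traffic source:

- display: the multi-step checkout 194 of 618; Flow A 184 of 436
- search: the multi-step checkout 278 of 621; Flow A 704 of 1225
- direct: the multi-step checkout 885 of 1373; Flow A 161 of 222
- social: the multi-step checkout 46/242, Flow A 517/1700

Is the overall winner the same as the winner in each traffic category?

No

Display: the multi-step checkout 194/618 = 31.4%, Flow A 184/436 = 42.2% → Flow A
Search: the multi-step checkout 278/621 = 44.8%, Flow A 704/1225 = 57.5% → Flow A
Direct: the multi-step checkout 885/1373 = 64.5%, Flow A 161/222 = 72.5% → Flow A
Social: the multi-step checkout 46/242 = 19.0%, Flow A 517/1700 = 30.4% → Flow A
Overall: the multi-step checkout 1403/2854 = 49.2%, Flow A 1566/3583 = 43.7% → the multi-step checkout
Flow A wins each traffic group but the multi-step checkout wins overall — the comparison reverses. Flow A's sessions skew toward social, which has a lower base rate.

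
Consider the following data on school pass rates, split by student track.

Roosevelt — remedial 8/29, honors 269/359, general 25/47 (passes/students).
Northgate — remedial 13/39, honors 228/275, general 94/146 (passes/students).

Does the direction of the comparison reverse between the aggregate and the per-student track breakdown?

No

Remedial: Roosevelt 8/29 = 27.6%, Northgate 13/39 = 33.3% → Northgate
Honors: Roosevelt 269/359 = 74.9%, Northgate 228/275 = 82.9% → Northgate
General: Roosevelt 25/47 = 53.2%, Northgate 94/146 = 64.4% → Northgate
Overall: Roosevelt 302/435 = 69.4%, Northgate 335/460 = 72.8% → Northgate
Northgate wins overall and in every student group — no reversal.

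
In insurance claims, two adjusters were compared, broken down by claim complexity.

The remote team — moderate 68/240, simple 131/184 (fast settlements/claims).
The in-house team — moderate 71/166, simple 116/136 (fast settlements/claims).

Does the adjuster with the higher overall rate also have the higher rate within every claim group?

Yes

Moderate: the remote team 68/240 = 28.3%, the in-house team 71/166 = 42.8% → the in-house team
Simple: the remote team 131/184 = 71.2%, the in-house team 116/136 = 85.3% → the in-house team
Overall: the remote team 199/424 = 46.9%, the in-house team 187/302 = 61.9% → the in-house team
The in-house team wins overall and in every claim group — no reversal.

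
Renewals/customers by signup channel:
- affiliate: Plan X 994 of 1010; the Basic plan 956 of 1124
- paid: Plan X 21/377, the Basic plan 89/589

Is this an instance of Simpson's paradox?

No

Affiliate: Plan X 994/1010 = 98.4%, the Basic plan 956/1124 = 85.1% → Plan X
Paid: Plan X 21/377 = 5.6%, the Basic plan 89/589 = 15.1% → the Basic plan
Overall: Plan X 1015/1387 = 73.2%, the Basic plan 1045/1713 = 61.0% → Plan X
Neither sweeps: Plan X wins 1 of 2 groups, the Basic plan wins 1. Plan X wins overall but not every group — no Simpson reversal.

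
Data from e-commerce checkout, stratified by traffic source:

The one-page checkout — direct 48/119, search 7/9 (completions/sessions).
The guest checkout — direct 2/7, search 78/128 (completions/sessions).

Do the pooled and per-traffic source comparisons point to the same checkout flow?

No

Direct: the one-page checkout 48/119 = 40.3%, the guest checkout 2/7 = 28.6% → the one-page checkout
Search: the one-page checkout 7/9 = 77.8%, the guest checkout 78/128 = 60.9% → the one-page checkout
Overall: the one-page checkout 55/128 = 43.0%, the guest checkout 80/135 = 59.3% → the guest checkout
The one-page checkout wins each traffic group but the guest checkout wins overall — the comparison reverses. The one-page checkout's sessions skew toward direct, which has a lower base rate.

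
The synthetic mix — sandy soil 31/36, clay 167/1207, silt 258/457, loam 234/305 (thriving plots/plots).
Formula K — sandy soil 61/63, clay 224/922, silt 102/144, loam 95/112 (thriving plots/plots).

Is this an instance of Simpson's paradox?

Sandy soil: the synthetic mix 31/36 = 86.1%, Formula K 61/63 = 96.8% → Formula K
Clay: the synthetic mix 167/1207 = 13.8%, Formula K 224/922 = 24.3% → Formula K
Silt: the synthetic mix 258/457 = 56.5%, Formula K 102/144 = 70.8% → Formula K
Loam: the synthetic mix 234/305 = 76.7%, Formula K 95/112 = 84.8% → Formula K
Overall: the synthetic mix 690/2005 = 34.4%, Formula K 482/1241 = 38.8% → Formula K
Formula K wins overall and in every soil group — no reversal.

No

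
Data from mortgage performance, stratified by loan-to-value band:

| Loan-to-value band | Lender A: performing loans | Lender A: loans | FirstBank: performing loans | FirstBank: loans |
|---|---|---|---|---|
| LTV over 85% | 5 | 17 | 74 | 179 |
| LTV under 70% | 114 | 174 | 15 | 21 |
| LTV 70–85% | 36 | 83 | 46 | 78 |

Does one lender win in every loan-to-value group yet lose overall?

Yes

LTV over 85%: Lender A 5/17 = 29.4%, FirstBank 74/179 = 41.3% → FirstBank
LTV under 70%: Lender A 114/174 = 65.5%, FirstBank 15/21 = 71.4% → FirstBank
LTV 70–85%: Lender A 36/83 = 43.4%, FirstBank 46/78 = 59.0% → FirstBank
Overall: Lender A 155/274 = 56.6%, FirstBank 135/278 = 48.6% → Lender A
FirstBank wins each loan-to-value group but Lender A wins overall — the comparison reverses. FirstBank's loans skew toward LTV over 85%, which has a lower base rate.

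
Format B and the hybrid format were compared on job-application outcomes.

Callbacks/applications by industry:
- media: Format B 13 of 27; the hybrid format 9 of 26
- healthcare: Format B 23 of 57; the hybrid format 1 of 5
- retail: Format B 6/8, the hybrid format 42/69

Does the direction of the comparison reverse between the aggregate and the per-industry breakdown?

Media: Format B 13/27 = 48.1%, the hybrid format 9/26 = 34.6% → Format B
Healthcare: Format B 23/57 = 40.4%, the hybrid format 1/5 = 20.0% → Format B
Retail: Format B 6/8 = 75.0%, the hybrid format 42/69 = 60.9% → Format B
Overall: Format B 42/92 = 45.7%, the hybrid format 52/100 = 52.0% → the hybrid format
Format B wins each industry group but the hybrid format wins overall — the comparison reverses. Format B's applications skew toward healthcare, which has a lower base rate.

Yes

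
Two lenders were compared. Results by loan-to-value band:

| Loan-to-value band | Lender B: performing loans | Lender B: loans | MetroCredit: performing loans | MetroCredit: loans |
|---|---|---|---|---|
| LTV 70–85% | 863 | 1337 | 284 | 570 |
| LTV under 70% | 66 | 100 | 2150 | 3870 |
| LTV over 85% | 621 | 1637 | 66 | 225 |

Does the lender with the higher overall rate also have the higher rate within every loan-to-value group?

LTV 70–85%: Lender B 863/1337 = 64.5%, MetroCredit 284/570 = 49.8% → Lender B
LTV under 70%: Lender B 66/100 = 66.0%, MetroCredit 2150/3870 = 55.6% → Lender B
LTV over 85%: Lender B 621/1637 = 37.9%, MetroCredit 66/225 = 29.3% → Lender B
Overall: Lender B 1550/3074 = 50.4%, MetroCredit 2500/4665 = 53.6% → MetroCredit
Lender B wins each loan-to-value group but MetroCredit wins overall — the comparison reverses. Lender B's loans skew toward LTV over 85%, which has a lower base rate.

No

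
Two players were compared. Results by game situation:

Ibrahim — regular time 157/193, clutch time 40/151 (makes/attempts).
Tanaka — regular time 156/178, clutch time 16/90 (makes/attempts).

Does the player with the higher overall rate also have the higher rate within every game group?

No

Regular time: Ibrahim 157/193 = 81.3%, Tanaka 156/178 = 87.6% → Tanaka
Clutch time: Ibrahim 40/151 = 26.5%, Tanaka 16/90 = 17.8% → Ibrahim
Overall: Ibrahim 197/344 = 57.3%, Tanaka 172/268 = 64.2% → Tanaka
Neither sweeps: Ibrahim wins 1 of 2 groups, Tanaka wins 1. Tanaka wins overall but not every group — no Simpson reversal.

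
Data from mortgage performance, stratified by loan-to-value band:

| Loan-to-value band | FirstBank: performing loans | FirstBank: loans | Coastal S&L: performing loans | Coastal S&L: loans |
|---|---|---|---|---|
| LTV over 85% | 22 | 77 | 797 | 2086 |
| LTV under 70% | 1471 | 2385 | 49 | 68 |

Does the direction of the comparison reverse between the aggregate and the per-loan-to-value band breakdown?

Yes

LTV over 85%: FirstBank 22/77 = 28.6%, Coastal S&L 797/2086 = 38.2% → Coastal S&L
LTV under 70%: FirstBank 1471/2385 = 61.7%, Coastal S&L 49/68 = 72.1% → Coastal S&L
Overall: FirstBank 1493/2462 = 60.6%, Coastal S&L 846/2154 = 39.3% → FirstBank
Coastal S&L wins each loan-to-value group but FirstBank wins overall — the comparison reverses. Coastal S&L's loans skew toward LTV over 85%, which has a lower base rate.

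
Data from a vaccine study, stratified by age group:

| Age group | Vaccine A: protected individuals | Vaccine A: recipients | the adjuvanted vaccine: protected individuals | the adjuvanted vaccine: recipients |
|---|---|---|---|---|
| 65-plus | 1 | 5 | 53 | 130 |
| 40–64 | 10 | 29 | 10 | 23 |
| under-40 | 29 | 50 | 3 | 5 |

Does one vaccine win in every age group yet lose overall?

65-plus: Vaccine A 1/5 = 20.0%, the adjuvanted vaccine 53/130 = 40.8% → the adjuvanted vaccine
40–64: Vaccine A 10/29 = 34.5%, the adjuvanted vaccine 10/23 = 43.5% → the adjuvanted vaccine
Under-40: Vaccine A 29/50 = 58.0%, the adjuvanted vaccine 3/5 = 60.0% → the adjuvanted vaccine
Overall: Vaccine A 40/84 = 47.6%, the adjuvanted vaccine 66/158 = 41.8% → Vaccine A
The adjuvanted vaccine wins each age group but Vaccine A wins overall — the comparison reverses. The adjuvanted vaccine's recipients skew toward 65-plus, which has a lower base rate.

Yes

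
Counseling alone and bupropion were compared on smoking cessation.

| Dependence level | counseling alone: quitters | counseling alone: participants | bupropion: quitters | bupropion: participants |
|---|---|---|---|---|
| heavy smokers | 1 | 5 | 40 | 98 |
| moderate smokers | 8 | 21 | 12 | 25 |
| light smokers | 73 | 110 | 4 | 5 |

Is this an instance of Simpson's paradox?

Yes

Heavy smokers: counseling alone 1/5 = 20.0%, bupropion 40/98 = 40.8% → bupropion
Moderate smokers: counseling alone 8/21 = 38.1%, bupropion 12/25 = 48.0% → bupropion
Light smokers: counseling alone 73/110 = 66.4%, bupropion 4/5 = 80.0% → bupropion
Overall: counseling alone 82/136 = 60.3%, bupropion 56/128 = 43.8% → counseling alone
Bupropion wins each dependence group but counseling alone wins overall — the comparison reverses. Bupropion's participants skew toward heavy smokers, which has a lower base rate.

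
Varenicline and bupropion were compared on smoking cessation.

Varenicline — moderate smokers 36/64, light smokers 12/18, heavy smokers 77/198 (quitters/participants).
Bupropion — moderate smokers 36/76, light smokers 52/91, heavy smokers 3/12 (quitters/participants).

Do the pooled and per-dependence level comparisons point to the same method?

No

Moderate smokers: varenicline 36/64 = 56.2%, bupropion 36/76 = 47.4% → varenicline
Light smokers: varenicline 12/18 = 66.7%, bupropion 52/91 = 57.1% → varenicline
Heavy smokers: varenicline 77/198 = 38.9%, bupropion 3/12 = 25.0% → varenicline
Overall: varenicline 125/280 = 44.6%, bupropion 91/179 = 50.8% → bupropion
Varenicline wins each dependence group but bupropion wins overall — the comparison reverses. Varenicline's participants skew toward heavy smokers, which has a lower base rate.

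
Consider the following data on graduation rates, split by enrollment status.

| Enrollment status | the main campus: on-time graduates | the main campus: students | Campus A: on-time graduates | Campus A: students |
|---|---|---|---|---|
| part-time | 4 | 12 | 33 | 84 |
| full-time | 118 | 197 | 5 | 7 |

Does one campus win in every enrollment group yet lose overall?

Part-time: the main campus 4/12 = 33.3%, Campus A 33/84 = 39.3% → Campus A
Full-time: the main campus 118/197 = 59.9%, Campus A 5/7 = 71.4% → Campus A
Overall: the main campus 122/209 = 58.4%, Campus A 38/91 = 41.8% → the main campus
Campus A wins each enrollment group but the main campus wins overall — the comparison reverses. Campus A's students skew toward part-time, which has a lower base rate.

Yes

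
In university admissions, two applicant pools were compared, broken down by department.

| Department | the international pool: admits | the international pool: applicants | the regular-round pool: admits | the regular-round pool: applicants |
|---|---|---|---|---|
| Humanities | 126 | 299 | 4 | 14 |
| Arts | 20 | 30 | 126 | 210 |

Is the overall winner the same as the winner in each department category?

Humanities: the international pool 126/299 = 42.1%, the regular-round pool 4/14 = 28.6% → the international pool
Arts: the international pool 20/30 = 66.7%, the regular-round pool 126/210 = 60.0% → the international pool
Overall: the international pool 146/329 = 44.4%, the regular-round pool 130/224 = 58.0% → the regular-round pool
The international pool wins each department group but the regular-round pool wins overall — the comparison reverses. The international pool's applicants skew toward Humanities, which has a lower base rate.

No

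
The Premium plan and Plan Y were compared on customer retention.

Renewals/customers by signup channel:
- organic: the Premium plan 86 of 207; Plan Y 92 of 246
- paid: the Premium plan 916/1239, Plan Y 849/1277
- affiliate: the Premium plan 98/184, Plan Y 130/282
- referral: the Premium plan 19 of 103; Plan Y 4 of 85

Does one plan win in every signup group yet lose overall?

No

Organic: the Premium plan 86/207 = 41.5%, Plan Y 92/246 = 37.4% → the Premium plan
Paid: the Premium plan 916/1239 = 73.9%, Plan Y 849/1277 = 66.5% → the Premium plan
Affiliate: the Premium plan 98/184 = 53.3%, Plan Y 130/282 = 46.1% → the Premium plan
Referral: the Premium plan 19/103 = 18.4%, Plan Y 4/85 = 4.7% → the Premium plan
Overall: the Premium plan 1119/1733 = 64.6%, Plan Y 1075/1890 = 56.9% → the Premium plan
The Premium plan wins overall and in every signup group — no reversal.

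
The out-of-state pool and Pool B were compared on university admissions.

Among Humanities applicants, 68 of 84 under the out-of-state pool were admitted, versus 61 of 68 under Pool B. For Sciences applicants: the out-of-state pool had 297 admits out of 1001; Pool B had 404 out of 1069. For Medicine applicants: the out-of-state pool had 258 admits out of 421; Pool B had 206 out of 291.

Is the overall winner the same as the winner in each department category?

Yes

Humanities: the out-of-state pool 68/84 = 81.0%, Pool B 61/68 = 89.7% → Pool B
Sciences: the out-of-state pool 297/1001 = 29.7%, Pool B 404/1069 = 37.8% → Pool B
Medicine: the out-of-state pool 258/421 = 61.3%, Pool B 206/291 = 70.8% → Pool B
Overall: the out-of-state pool 623/1506 = 41.4%, Pool B 671/1428 = 47.0% → Pool B
Pool B wins overall and in every department group — no reversal.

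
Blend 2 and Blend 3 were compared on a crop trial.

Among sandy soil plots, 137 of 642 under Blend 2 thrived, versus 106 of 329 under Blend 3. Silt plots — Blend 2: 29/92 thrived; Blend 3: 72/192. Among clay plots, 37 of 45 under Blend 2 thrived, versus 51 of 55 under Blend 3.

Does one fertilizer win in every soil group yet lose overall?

Sandy soil: Blend 2 137/642 = 21.3%, Blend 3 106/329 = 32.2% → Blend 3
Silt: Blend 2 29/92 = 31.5%, Blend 3 72/192 = 37.5% → Blend 3
Clay: Blend 2 37/45 = 82.2%, Blend 3 51/55 = 92.7% → Blend 3
Overall: Blend 2 203/779 = 26.1%, Blend 3 229/576 = 39.8% → Blend 3
Blend 3 wins overall and in every soil group — no reversal.

No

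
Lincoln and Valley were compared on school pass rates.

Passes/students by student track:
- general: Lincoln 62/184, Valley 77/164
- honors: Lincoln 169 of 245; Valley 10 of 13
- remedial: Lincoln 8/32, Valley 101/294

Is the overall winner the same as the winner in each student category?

General: Lincoln 62/184 = 33.7%, Valley 77/164 = 47.0% → Valley
Honors: Lincoln 169/245 = 69.0%, Valley 10/13 = 76.9% → Valley
Remedial: Lincoln 8/32 = 25.0%, Valley 101/294 = 34.4% → Valley
Overall: Lincoln 239/461 = 51.8%, Valley 188/471 = 39.9% → Lincoln
Valley wins each student group but Lincoln wins overall — the comparison reverses. Valley's students skew toward remedial, which has a lower base rate.

No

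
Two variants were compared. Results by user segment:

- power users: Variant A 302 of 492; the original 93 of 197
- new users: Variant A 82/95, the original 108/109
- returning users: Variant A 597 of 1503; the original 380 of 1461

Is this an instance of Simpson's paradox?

No

Power users: Variant A 302/492 = 61.4%, the original 93/197 = 47.2% → Variant A
New users: Variant A 82/95 = 86.3%, the original 108/109 = 99.1% → the original
Returning users: Variant A 597/1503 = 39.7%, the original 380/1461 = 26.0% → Variant A
Overall: Variant A 981/2090 = 46.9%, the original 581/1767 = 32.9% → Variant A
Neither sweeps: Variant A wins 2 of 3 groups, the original wins 1. Variant A wins overall but not every group — no Simpson reversal.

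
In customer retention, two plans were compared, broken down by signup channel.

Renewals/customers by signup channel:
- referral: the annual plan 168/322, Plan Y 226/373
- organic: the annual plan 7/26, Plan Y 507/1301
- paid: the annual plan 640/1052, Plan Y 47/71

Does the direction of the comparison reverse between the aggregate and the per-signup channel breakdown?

Yes

Referral: the annual plan 168/322 = 52.2%, Plan Y 226/373 = 60.6% → Plan Y
Organic: the annual plan 7/26 = 26.9%, Plan Y 507/1301 = 39.0% → Plan Y
Paid: the annual plan 640/1052 = 60.8%, Plan Y 47/71 = 66.2% → Plan Y
Overall: the annual plan 815/1400 = 58.2%, Plan Y 780/1745 = 44.7% → the annual plan
Plan Y wins each signup group but the annual plan wins overall — the comparison reverses. Plan Y's customers skew toward organic, which has a lower base rate.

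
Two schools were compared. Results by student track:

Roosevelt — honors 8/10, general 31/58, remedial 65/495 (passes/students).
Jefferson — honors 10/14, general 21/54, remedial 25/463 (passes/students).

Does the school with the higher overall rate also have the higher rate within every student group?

Honors: Roosevelt 8/10 = 80.0%, Jefferson 10/14 = 71.4% → Roosevelt
General: Roosevelt 31/58 = 53.4%, Jefferson 21/54 = 38.9% → Roosevelt
Remedial: Roosevelt 65/495 = 13.1%, Jefferson 25/463 = 5.4% → Roosevelt
Overall: Roosevelt 104/563 = 18.5%, Jefferson 56/531 = 10.5% → Roosevelt
Roosevelt wins overall and in every student group — no reversal.

Yes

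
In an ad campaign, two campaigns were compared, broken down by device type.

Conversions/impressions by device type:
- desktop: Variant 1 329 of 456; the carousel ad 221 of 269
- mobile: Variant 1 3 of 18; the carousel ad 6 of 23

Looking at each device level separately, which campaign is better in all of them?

the carousel ad

Desktop: Variant 1 329/456 = 72.1%, the carousel ad 221/269 = 82.2% → the carousel ad
Mobile: Variant 1 3/18 = 16.7%, the carousel ad 6/23 = 26.1% → the carousel ad
The carousel ad has the higher rate in both groups.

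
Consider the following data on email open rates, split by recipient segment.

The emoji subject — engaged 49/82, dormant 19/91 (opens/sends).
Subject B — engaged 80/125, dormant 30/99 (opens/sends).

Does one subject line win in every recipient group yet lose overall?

Engaged: the emoji subject 49/82 = 59.8%, Subject B 80/125 = 64.0% → Subject B
Dormant: the emoji subject 19/91 = 20.9%, Subject B 30/99 = 30.3% → Subject B
Overall: the emoji subject 68/173 = 39.3%, Subject B 110/224 = 49.1% → Subject B
Subject B wins overall and in every recipient group — no reversal.

No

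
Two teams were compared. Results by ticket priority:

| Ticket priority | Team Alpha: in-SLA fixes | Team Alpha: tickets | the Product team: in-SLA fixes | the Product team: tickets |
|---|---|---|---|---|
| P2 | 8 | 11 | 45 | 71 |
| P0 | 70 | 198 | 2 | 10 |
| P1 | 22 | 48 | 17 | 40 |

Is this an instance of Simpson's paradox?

Yes

P2: Team Alpha 8/11 = 72.7%, the Product team 45/71 = 63.4% → Team Alpha
P0: Team Alpha 70/198 = 35.4%, the Product team 2/10 = 20.0% → Team Alpha
P1: Team Alpha 22/48 = 45.8%, the Product team 17/40 = 42.5% → Team Alpha
Overall: Team Alpha 100/257 = 38.9%, the Product team 64/121 = 52.9% → the Product team
Team Alpha wins each ticket group but the Product team wins overall — the comparison reverses. Team Alpha's tickets skew toward P0, which has a lower base rate.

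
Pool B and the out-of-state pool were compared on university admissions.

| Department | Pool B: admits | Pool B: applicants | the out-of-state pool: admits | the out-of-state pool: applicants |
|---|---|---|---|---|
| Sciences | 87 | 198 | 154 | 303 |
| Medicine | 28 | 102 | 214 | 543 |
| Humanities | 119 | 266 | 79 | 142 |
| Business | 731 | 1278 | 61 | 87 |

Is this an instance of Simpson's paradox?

Sciences: Pool B 87/198 = 43.9%, the out-of-state pool 154/303 = 50.8% → the out-of-state pool
Medicine: Pool B 28/102 = 27.5%, the out-of-state pool 214/543 = 39.4% → the out-of-state pool
Humanities: Pool B 119/266 = 44.7%, the out-of-state pool 79/142 = 55.6% → the out-of-state pool
Business: Pool B 731/1278 = 57.2%, the out-of-state pool 61/87 = 70.1% → the out-of-state pool
Overall: Pool B 965/1844 = 52.3%, the out-of-state pool 508/1075 = 47.3% → Pool B
The out-of-state pool wins each department group but Pool B wins overall — the comparison reverses. The out-of-state pool's applicants skew toward Medicine, which has a lower base rate.

Yes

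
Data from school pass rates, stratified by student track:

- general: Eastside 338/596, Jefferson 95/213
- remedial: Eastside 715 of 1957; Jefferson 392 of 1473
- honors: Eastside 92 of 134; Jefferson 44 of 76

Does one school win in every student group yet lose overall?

General: Eastside 338/596 = 56.7%, Jefferson 95/213 = 44.6% → Eastside
Remedial: Eastside 715/1957 = 36.5%, Jefferson 392/1473 = 26.6% → Eastside
Honors: Eastside 92/134 = 68.7%, Jefferson 44/76 = 57.9% → Eastside
Overall: Eastside 1145/2687 = 42.6%, Jefferson 531/1762 = 30.1% → Eastside
Eastside wins overall and in every student group — no reversal.

No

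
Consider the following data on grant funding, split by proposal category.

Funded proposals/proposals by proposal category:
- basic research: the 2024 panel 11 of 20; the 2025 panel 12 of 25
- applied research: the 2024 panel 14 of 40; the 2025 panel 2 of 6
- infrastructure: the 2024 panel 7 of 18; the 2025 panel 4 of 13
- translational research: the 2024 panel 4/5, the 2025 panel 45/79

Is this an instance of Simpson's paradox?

Basic research: the 2024 panel 11/20 = 55.0%, the 2025 panel 12/25 = 48.0% → the 2024 panel
Applied research: the 2024 panel 14/40 = 35.0%, the 2025 panel 2/6 = 33.3% → the 2024 panel
Infrastructure: the 2024 panel 7/18 = 38.9%, the 2025 panel 4/13 = 30.8% → the 2024 panel
Translational research: the 2024 panel 4/5 = 80.0%, the 2025 panel 45/79 = 57.0% → the 2024 panel
Overall: the 2024 panel 36/83 = 43.4%, the 2025 panel 63/123 = 51.2% → the 2025 panel
The 2024 panel wins each proposal group but the 2025 panel wins overall — the comparison reverses. The 2024 panel's proposals skew toward applied research, which has a lower base rate.

Yes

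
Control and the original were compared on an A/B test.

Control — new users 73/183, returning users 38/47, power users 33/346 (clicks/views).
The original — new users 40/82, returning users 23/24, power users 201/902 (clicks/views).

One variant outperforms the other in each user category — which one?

New users: Control 73/183 = 39.9%, the original 40/82 = 48.8% → the original
Returning users: Control 38/47 = 80.9%, the original 23/24 = 95.8% → the original
Power users: Control 33/346 = 9.5%, the original 201/902 = 22.3% → the original
The original has the higher rate in all 3 groups.

the original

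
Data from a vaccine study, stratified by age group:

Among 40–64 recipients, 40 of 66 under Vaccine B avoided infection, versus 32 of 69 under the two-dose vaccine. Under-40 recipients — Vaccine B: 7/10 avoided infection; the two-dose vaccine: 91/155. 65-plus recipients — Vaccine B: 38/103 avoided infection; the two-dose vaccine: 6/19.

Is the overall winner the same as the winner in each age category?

40–64: Vaccine B 40/66 = 60.6%, the two-dose vaccine 32/69 = 46.4% → Vaccine B
Under-40: Vaccine B 7/10 = 70.0%, the two-dose vaccine 91/155 = 58.7% → Vaccine B
65-plus: Vaccine B 38/103 = 36.9%, the two-dose vaccine 6/19 = 31.6% → Vaccine B
Overall: Vaccine B 85/179 = 47.5%, the two-dose vaccine 129/243 = 53.1% → the two-dose vaccine
Vaccine B wins each age group but the two-dose vaccine wins overall — the comparison reverses. Vaccine B's recipients skew toward 65-plus, which has a lower base rate.

No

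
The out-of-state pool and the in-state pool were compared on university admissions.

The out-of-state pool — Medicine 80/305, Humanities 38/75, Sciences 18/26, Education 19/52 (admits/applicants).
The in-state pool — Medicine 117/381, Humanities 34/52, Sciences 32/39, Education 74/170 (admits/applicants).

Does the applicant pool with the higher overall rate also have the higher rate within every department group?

Medicine: the out-of-state pool 80/305 = 26.2%, the in-state pool 117/381 = 30.7% → the in-state pool
Humanities: the out-of-state pool 38/75 = 50.7%, the in-state pool 34/52 = 65.4% → the in-state pool
Sciences: the out-of-state pool 18/26 = 69.2%, the in-state pool 32/39 = 82.1% → the in-state pool
Education: the out-of-state pool 19/52 = 36.5%, the in-state pool 74/170 = 43.5% → the in-state pool
Overall: the out-of-state pool 155/458 = 33.8%, the in-state pool 257/642 = 40.0% → the in-state pool
The in-state pool wins overall and in every department group — no reversal.

Yes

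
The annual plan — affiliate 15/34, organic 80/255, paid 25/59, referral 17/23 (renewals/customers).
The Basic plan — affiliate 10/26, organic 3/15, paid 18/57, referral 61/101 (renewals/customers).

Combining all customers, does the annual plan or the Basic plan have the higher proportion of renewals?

Affiliate: the annual plan 15/34 = 44.1%, the Basic plan 10/26 = 38.5% → the annual plan
Organic: the annual plan 80/255 = 31.4%, the Basic plan 3/15 = 20.0% → the annual plan
Paid: the annual plan 25/59 = 42.4%, the Basic plan 18/57 = 31.6% → the annual plan
Referral: the annual plan 17/23 = 73.9%, the Basic plan 61/101 = 60.4% → the annual plan
Overall: the annual plan 137/371 = 36.9%, the Basic plan 92/199 = 46.2% → the Basic plan
(The annual plan wins every signup group but the Basic plan wins overall — the annual plan's customers skew toward the low-rate organic group.)

the Basic plan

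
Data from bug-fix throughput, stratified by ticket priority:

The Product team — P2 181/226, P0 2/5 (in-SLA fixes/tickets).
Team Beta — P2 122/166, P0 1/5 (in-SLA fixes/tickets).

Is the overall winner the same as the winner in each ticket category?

P2: the Product team 181/226 = 80.1%, Team Beta 122/166 = 73.5% → the Product team
P0: the Product team 2/5 = 40.0%, Team Beta 1/5 = 20.0% → the Product team
Overall: the Product team 183/231 = 79.2%, Team Beta 123/171 = 71.9% → the Product team
The Product team wins overall and in every ticket group — no reversal.

Yes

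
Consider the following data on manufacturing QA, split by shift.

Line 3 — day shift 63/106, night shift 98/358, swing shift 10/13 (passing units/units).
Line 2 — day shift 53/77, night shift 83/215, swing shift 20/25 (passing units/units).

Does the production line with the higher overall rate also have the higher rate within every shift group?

Yes

Day shift: Line 3 63/106 = 59.4%, Line 2 53/77 = 68.8% → Line 2
Night shift: Line 3 98/358 = 27.4%, Line 2 83/215 = 38.6% → Line 2
Swing shift: Line 3 10/13 = 76.9%, Line 2 20/25 = 80.0% → Line 2
Overall: Line 3 171/477 = 35.8%, Line 2 156/317 = 49.2% → Line 2
Line 2 wins overall and in every shift group — no reversal.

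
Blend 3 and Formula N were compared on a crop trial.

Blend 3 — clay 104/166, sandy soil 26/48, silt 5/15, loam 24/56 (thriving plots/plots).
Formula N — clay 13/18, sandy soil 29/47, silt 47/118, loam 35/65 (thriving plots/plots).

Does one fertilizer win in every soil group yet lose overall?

Yes

Clay: Blend 3 104/166 = 62.7%, Formula N 13/18 = 72.2% → Formula N
Sandy soil: Blend 3 26/48 = 54.2%, Formula N 29/47 = 61.7% → Formula N
Silt: Blend 3 5/15 = 33.3%, Formula N 47/118 = 39.8% → Formula N
Loam: Blend 3 24/56 = 42.9%, Formula N 35/65 = 53.8% → Formula N
Overall: Blend 3 159/285 = 55.8%, Formula N 124/248 = 50.0% → Blend 3
Formula N wins each soil group but Blend 3 wins overall — the comparison reverses. Formula N's plots skew toward silt, which has a lower base rate.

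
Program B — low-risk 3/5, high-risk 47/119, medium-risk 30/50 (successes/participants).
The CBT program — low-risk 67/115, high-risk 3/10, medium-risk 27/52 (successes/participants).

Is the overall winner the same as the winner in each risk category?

Low-risk: Program B 3/5 = 60.0%, the CBT program 67/115 = 58.3% → Program B
High-risk: Program B 47/119 = 39.5%, the CBT program 3/10 = 30.0% → Program B
Medium-risk: Program B 30/50 = 60.0%, the CBT program 27/52 = 51.9% → Program B
Overall: Program B 80/174 = 46.0%, the CBT program 97/177 = 54.8% → the CBT program
Program B wins each risk group but the CBT program wins overall — the comparison reverses. Program B's participants skew toward high-risk, which has a lower base rate.

No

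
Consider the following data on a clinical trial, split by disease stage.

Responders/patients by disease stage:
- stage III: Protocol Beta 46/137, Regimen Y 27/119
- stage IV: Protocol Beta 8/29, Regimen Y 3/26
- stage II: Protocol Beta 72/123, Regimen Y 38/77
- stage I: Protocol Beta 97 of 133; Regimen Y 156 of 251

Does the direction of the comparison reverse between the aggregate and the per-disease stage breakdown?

No

Stage III: Protocol Beta 46/137 = 33.6%, Regimen Y 27/119 = 22.7% → Protocol Beta
Stage IV: Protocol Beta 8/29 = 27.6%, Regimen Y 3/26 = 11.5% → Protocol Beta
Stage II: Protocol Beta 72/123 = 58.5%, Regimen Y 38/77 = 49.4% → Protocol Beta
Stage I: Protocol Beta 97/133 = 72.9%, Regimen Y 156/251 = 62.2% → Protocol Beta
Overall: Protocol Beta 223/422 = 52.8%, Regimen Y 224/473 = 47.4% → Protocol Beta
Protocol Beta wins overall and in every disease group — no reversal.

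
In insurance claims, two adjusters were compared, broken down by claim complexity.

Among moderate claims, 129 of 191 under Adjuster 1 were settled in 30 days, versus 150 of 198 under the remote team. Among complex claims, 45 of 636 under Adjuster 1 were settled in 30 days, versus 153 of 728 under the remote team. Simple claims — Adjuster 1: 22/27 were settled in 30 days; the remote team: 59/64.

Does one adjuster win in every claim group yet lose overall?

Moderate: Adjuster 1 129/191 = 67.5%, the remote team 150/198 = 75.8% → the remote team
Complex: Adjuster 1 45/636 = 7.1%, the remote team 153/728 = 21.0% → the remote team
Simple: Adjuster 1 22/27 = 81.5%, the remote team 59/64 = 92.2% → the remote team
Overall: Adjuster 1 196/854 = 23.0%, the remote team 362/990 = 36.6% → the remote team
The remote team wins overall and in every claim group — no reversal.

No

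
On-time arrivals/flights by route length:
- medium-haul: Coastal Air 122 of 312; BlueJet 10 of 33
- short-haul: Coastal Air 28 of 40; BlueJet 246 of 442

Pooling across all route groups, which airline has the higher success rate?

BlueJet

Medium-haul: Coastal Air 122/312 = 39.1%, BlueJet 10/33 = 30.3% → Coastal Air
Short-haul: Coastal Air 28/40 = 70.0%, BlueJet 246/442 = 55.7% → Coastal Air
Overall: Coastal Air 150/352 = 42.6%, BlueJet 256/475 = 53.9% → BlueJet
(Coastal Air wins every route group but BlueJet wins overall — Coastal Air's flights skew toward the low-rate medium-haul group.)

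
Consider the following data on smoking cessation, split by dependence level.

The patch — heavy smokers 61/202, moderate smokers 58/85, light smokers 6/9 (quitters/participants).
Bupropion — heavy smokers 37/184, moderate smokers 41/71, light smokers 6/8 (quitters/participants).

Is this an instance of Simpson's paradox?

Heavy smokers: the patch 61/202 = 30.2%, bupropion 37/184 = 20.1% → the patch
Moderate smokers: the patch 58/85 = 68.2%, bupropion 41/71 = 57.7% → the patch
Light smokers: the patch 6/9 = 66.7%, bupropion 6/8 = 75.0% → bupropion
Overall: the patch 125/296 = 42.2%, bupropion 84/263 = 31.9% → the patch
Neither sweeps: the patch wins 2 of 3 groups, bupropion wins 1. The patch wins overall but not every group — no Simpson reversal.

No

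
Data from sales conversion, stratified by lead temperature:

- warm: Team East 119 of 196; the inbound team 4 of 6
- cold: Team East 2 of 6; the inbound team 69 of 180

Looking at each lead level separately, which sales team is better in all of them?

Warm: Team East 119/196 = 60.7%, the inbound team 4/6 = 66.7% → the inbound team
Cold: Team East 2/6 = 33.3%, the inbound team 69/180 = 38.3% → the inbound team
The inbound team has the higher rate in both groups.

the inbound team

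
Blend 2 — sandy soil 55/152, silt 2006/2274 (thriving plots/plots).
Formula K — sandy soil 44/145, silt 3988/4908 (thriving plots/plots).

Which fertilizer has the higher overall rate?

Sandy soil: Blend 2 55/152 = 36.2%, Formula K 44/145 = 30.3% → Blend 2
Silt: Blend 2 2006/2274 = 88.2%, Formula K 3988/4908 = 81.3% → Blend 2
Overall: Blend 2 2061/2426 = 85.0%, Formula K 4032/5053 = 79.8% → Blend 2

Blend 2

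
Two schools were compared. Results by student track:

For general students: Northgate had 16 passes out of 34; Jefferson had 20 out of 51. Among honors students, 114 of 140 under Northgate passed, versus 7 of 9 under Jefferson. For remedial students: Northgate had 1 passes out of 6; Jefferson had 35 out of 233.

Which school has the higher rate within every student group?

General: Northgate 16/34 = 47.1%, Jefferson 20/51 = 39.2% → Northgate
Honors: Northgate 114/140 = 81.4%, Jefferson 7/9 = 77.8% → Northgate
Remedial: Northgate 1/6 = 16.7%, Jefferson 35/233 = 15.0% → Northgate
Northgate has the higher rate in all 3 groups.

Northgate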